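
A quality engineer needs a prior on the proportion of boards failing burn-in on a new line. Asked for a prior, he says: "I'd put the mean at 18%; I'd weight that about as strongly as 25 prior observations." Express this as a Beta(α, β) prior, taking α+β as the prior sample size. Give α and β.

α = 4.5, β = 20.5

Under the effective-sample-size interpretation, Beta(α, β) has prior mean α/(α+β) and prior sample size α+β.
So α+β = 25 and α/(α+β) = 0.18, giving α = 0.18·25 = 4.5 and β = 25 − 4.5 = 20.5.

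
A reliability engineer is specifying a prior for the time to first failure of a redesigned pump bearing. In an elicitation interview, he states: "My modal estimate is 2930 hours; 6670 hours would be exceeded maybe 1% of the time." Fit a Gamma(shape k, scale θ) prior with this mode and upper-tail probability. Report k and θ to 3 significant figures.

k ≈ 8.08, θ ≈ 414

Gamma(k,θ) with k>1 has mode (k−1)θ, so θ = 2930/(k−1).
Need P(X < 6670) = 0.99 with θ tied to k this way. Start at k = 2, θ = 2930: P(X<6670) ≈ 0.664.
Too low — raise k to concentrate. Iterating converges to k ≈ 8.08.
Then θ = 2930/(8.08−1) ≈ 414.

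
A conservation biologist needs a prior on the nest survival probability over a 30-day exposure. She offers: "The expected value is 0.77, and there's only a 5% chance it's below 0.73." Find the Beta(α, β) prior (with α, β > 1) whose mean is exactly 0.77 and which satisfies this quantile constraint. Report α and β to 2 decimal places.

With mean 0.77 fixed, write α = 0.77s, β = 0.23s where s = α+β.
Need P(θ < 0.73) = 0.05 under Beta(0.77s, 0.23s). Normal approximation: (q−m)/√(m(1−m)/s) ≈ z_{0.05} = -1.64, so s ≈ 0.77·0.23·(-1.64)²/(0.73−0.77)² = 299.5.
At s = 299.5: P(θ<0.73) ≈ 0.054. Adjusting to match 0.05 gives s ≈ 313.46.
So α = 0.77·313.46 ≈ 241.37, β = 0.23·313.46 ≈ 72.10.

α ≈ 241.37, β ≈ 72.10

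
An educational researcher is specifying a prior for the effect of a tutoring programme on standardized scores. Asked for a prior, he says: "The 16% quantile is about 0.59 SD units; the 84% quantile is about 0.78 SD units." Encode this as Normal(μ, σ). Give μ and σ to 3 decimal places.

μ = 0.685, σ = 0.096

For Normal(μ,σ), the p-quantile is μ + z_p·σ. Here z_{0.16} = -0.9945, z_{0.84} = 0.9945.
So 0.59 = μ − 0.9945σ and 0.78 = μ + 0.9945σ.
Subtracting: σ = (0.78 − 0.59)/(0.9945 − (-0.9945)) = 0.096.
Then μ = 0.59 − (-0.9945)·0.096 = 0.685.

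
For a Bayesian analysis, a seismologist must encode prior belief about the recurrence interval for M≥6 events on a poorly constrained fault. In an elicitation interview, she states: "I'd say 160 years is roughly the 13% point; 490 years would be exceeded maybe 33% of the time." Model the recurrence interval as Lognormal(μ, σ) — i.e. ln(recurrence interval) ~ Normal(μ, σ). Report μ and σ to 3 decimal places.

μ ≈ 5.880, σ ≈ 0.715

If T ~ Lognormal(μ,σ) then ln T ~ Normal(μ,σ), so the p-quantile of ln T is μ + z_p·σ.
ln(160) = 5.075 and ln(490) = 6.194; z_{0.13} = -1.126, z_{0.67} = 0.4399.
σ = (6.194 − 5.075)/(0.4399 − (-1.126)) = 0.715.
μ = 5.075 − (-1.126)·0.715 = 5.880.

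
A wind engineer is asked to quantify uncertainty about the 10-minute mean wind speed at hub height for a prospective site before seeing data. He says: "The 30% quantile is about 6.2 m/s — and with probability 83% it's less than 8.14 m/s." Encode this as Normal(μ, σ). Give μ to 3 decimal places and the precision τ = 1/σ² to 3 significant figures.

The p-quantile of Normal(μ,σ) is μ + z_p·σ, with z_{0.3} = -0.5244 and z_{0.83} = 0.9542.
Eliminate σ: μ = (z₂·x₁ − z₁·x₂)/(z₂ − z₁) = (0.9542·6.2 − (-0.5244)·8.14)/1.479 = 6.888.
Then σ = (x₂ − x₁)/(z₂ − z₁) = (8.14 − 6.2)/1.479 = 1.312.
Precision τ = 1/σ² = 1/1.312² = 0.581.

μ = 6.888, τ = 0.581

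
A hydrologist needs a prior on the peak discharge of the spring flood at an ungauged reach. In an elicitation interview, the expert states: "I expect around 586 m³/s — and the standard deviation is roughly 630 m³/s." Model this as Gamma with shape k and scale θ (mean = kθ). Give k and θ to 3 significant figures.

k ≈ 0.865, θ ≈ 677

For Gamma(k, scale θ): mean = kθ, variance = kθ², so CV = 1/√k.
CV = SD/mean = 630/586 = 1.075, hence k = 1/CV² = 0.865.
Then θ = mean/k = 586/0.865 = 677.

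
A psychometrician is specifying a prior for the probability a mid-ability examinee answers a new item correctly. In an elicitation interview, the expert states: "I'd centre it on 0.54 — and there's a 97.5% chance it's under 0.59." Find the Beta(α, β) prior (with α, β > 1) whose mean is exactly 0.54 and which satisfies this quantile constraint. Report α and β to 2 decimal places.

With mean 0.54 fixed, write α = 0.54s, β = 0.46s where s = α+β.
Need P(θ < 0.59) = 0.975 under Beta(0.54s, 0.46s). Normal approximation: (q−m)/√(m(1−m)/s) ≈ z_{0.975} = 1.96, so s ≈ 0.54·0.46·(1.96)²/(0.59−0.54)² = 381.7.
At s = 381.7: P(θ<0.59) ≈ 0.976. Adjusting to match 0.975 gives s ≈ 377.21.
So α = 0.54·377.21 ≈ 203.69, β = 0.46·377.21 ≈ 173.52.

α ≈ 203.69, β ≈ 173.52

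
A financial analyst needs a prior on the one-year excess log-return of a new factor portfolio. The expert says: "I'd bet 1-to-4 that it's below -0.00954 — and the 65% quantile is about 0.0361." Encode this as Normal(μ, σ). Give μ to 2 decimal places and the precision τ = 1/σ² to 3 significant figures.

μ = 0.02, τ = 723

For Normal(μ,σ), the p-quantile is μ + z_p·σ. Here z_{0.2} = -0.8416, z_{0.65} = 0.3853.
So -0.00954 = μ − 0.8416σ and 0.0361 = μ + 0.3853σ.
Subtracting: σ = (0.0361 − -0.00954)/(0.3853 − (-0.8416)) = 0.04.
Then μ = -0.00954 − (-0.8416)·0.04 = 0.02.
Precision τ = 1/σ² = 1/0.0372² = 723.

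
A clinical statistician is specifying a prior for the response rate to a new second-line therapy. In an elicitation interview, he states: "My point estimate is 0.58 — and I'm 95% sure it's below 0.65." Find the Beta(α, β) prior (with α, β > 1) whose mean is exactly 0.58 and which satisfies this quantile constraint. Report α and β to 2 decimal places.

α ≈ 75.97, β ≈ 55.01

With mean 0.58 fixed, write α = 0.58s, β = 0.42s where s = α+β.
Need P(θ < 0.65) = 0.95 under Beta(0.58s, 0.42s). Normal approximation: (q−m)/√(m(1−m)/s) ≈ z_{0.95} = 1.64, so s ≈ 0.58·0.42·(1.64)²/(0.65−0.58)² = 134.5.
At s = 134.5: P(θ<0.65) ≈ 0.952. Adjusting to match 0.95 gives s ≈ 130.98.
So α = 0.58·130.98 ≈ 75.97, β = 0.42·130.98 ≈ 55.01.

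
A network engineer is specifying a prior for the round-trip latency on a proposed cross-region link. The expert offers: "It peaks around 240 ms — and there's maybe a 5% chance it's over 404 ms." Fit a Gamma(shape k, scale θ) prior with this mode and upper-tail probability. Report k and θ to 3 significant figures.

Gamma(k,θ) with k>1 has mode (k−1)θ, so θ = 240/(k−1).
Need P(X < 404) = 0.95 with θ tied to k this way. Start at k = 2, θ = 240: P(X<404) ≈ 0.502.
Too low — raise k to concentrate. Iterating converges to k ≈ 11.3.
Then θ = 240/(11.3−1) ≈ 23.3.

k ≈ 11.3, θ ≈ 23.3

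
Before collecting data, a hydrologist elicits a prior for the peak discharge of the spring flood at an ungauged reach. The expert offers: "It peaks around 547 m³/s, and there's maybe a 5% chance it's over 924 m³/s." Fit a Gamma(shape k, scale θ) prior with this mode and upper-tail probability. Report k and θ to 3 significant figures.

Gamma(k,θ) with k>1 has mode (k−1)θ, so θ = 547/(k−1).
Need P(X < 924) = 0.95 with θ tied to k this way. Start at k = 2, θ = 547: P(X<924) ≈ 0.503.
Too low — raise k to concentrate. Iterating converges to k ≈ 11.2.
Then θ = 547/(11.2−1) ≈ 53.8.

k ≈ 11.2, θ ≈ 53.8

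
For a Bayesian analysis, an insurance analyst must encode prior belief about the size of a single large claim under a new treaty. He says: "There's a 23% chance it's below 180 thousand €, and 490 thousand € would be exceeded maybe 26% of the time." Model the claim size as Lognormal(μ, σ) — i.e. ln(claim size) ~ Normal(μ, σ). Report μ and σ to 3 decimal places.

μ ≈ 5.728, σ ≈ 0.725

If T ~ Lognormal(μ,σ) then ln T ~ Normal(μ,σ), so the p-quantile of ln T is μ + z_p·σ.
ln(180) = 5.193 and ln(490) = 6.194; z_{0.23} = -0.7388, z_{0.74} = 0.6433.
σ = (6.194 − 5.193)/(0.6433 − (-0.7388)) = 0.725.
μ = 5.193 − (-0.7388)·0.725 = 5.728.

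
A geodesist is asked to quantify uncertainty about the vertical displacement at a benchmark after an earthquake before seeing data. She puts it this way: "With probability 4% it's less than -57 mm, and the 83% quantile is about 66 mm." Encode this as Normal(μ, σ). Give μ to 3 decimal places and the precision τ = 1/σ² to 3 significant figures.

For Normal(μ,σ), the p-quantile is μ + z_p·σ. Here z_{0.04} = -1.751, z_{0.83} = 0.9542.
So -57 = μ − 1.751σ and 66 = μ + 0.9542σ.
Subtracting: σ = (66 − -57)/(0.9542 − (-1.751)) = 45.474.
Then μ = -57 − (-1.751)·45.474 = 22.610.
Precision τ = 1/σ² = 1/45.47² = 0.000484.

μ = 22.610, τ = 0.000484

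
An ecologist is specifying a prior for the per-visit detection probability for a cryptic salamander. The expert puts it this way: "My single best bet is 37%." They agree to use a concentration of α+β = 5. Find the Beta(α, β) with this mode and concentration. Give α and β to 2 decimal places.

For α,β > 1 the Beta mode is (α−1)/(α+β−2). With α+β = 5, the mode is (α−1)/3.
Set (α−1)/3 = 0.37 → α = 1 + 0.37·3 = 2.11.
β = 5 − α = 2.89.

α = 2.11, β = 2.89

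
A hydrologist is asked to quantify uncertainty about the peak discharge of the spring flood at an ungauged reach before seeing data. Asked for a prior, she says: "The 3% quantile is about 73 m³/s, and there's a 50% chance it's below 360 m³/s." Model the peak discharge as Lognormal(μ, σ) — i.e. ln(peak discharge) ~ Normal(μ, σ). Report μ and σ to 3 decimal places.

μ ≈ 5.886, σ ≈ 0.848

If T ~ Lognormal(μ,σ) then ln T ~ Normal(μ,σ), so the p-quantile of ln T is μ + z_p·σ.
ln(73) = 4.29 and ln(360) = 5.886; z_{0.03} = -1.881, z_{0.5} = 0.
σ = (5.886 − 4.29)/(0 − (-1.881)) = 0.848.
μ = 4.29 − (-1.881)·0.848 = 5.886.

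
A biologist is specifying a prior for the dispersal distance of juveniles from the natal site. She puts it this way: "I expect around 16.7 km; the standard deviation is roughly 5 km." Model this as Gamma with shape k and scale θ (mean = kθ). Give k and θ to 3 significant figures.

k ≈ 11.2, θ ≈ 1.5

For Gamma(k, scale θ): mean = kθ, variance = kθ², so CV = 1/√k.
CV = SD/mean = 5/16.7 = 0.2994, hence k = 1/CV² = 11.2.
Then θ = mean/k = 16.7/11.2 = 1.5.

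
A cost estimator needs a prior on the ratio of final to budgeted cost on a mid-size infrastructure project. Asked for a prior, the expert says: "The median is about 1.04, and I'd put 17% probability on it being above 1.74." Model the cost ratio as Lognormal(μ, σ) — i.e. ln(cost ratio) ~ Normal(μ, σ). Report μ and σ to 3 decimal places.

μ ≈ 0.039, σ ≈ 0.539

If T ~ Lognormal(μ,σ) then ln T ~ Normal(μ,σ), so the p-quantile of ln T is μ + z_p·σ.
ln(1.04) = 0.03922 and ln(1.74) = 0.5539; z_{0.5} = 0, z_{0.83} = 0.9542.
σ = (0.5539 − 0.03922)/(0.9542 − (0)) = 0.539.
μ = 0.03922 − (0)·0.539 = 0.039.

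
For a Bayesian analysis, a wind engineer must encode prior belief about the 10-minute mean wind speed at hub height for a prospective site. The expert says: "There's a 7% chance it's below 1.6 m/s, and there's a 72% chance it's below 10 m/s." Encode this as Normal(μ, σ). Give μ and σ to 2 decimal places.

μ = 7.62, σ = 4.08

For Normal(μ,σ), the p-quantile is μ + z_p·σ. Here z_{0.07} = -1.476, z_{0.72} = 0.5828.
So 1.6 = μ − 1.476σ and 10 = μ + 0.5828σ.
Subtracting: σ = (10 − 1.6)/(0.5828 − (-1.476)) = 4.08.
Then μ = 1.6 − (-1.476)·4.08 = 7.62.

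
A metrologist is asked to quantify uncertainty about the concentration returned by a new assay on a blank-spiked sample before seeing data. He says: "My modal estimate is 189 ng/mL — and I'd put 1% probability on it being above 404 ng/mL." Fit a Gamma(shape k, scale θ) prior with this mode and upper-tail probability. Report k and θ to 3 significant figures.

k ≈ 9.4, θ ≈ 22.5

Gamma(k,θ) with k>1 has mode (k−1)θ, so θ = 189/(k−1).
Need P(X < 404) = 0.99 with θ tied to k this way. Start at k = 2, θ = 189: P(X<404) ≈ 0.630.
Too low — raise k to concentrate. Iterating converges to k ≈ 9.4.
Then θ = 189/(9.4−1) ≈ 22.5.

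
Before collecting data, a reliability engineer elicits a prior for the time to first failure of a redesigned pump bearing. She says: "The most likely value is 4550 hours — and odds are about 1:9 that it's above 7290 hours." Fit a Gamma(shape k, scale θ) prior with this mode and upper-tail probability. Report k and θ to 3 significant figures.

Gamma(k,θ) with k>1 has mode (k−1)θ, so θ = 4550/(k−1).
Need P(X < 7290) = 0.9 with θ tied to k this way. Start at k = 2, θ = 4550: P(X<7290) ≈ 0.476.
Too low — raise k to concentrate. Iterating converges to k ≈ 9.46.
Then θ = 4550/(9.46−1) ≈ 538.

k ≈ 9.46, θ ≈ 538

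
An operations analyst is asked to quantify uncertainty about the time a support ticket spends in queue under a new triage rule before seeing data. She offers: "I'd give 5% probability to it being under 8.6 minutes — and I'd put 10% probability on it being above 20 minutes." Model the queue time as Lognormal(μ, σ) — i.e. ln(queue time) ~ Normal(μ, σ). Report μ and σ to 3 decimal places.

If T ~ Lognormal(μ,σ) then ln T ~ Normal(μ,σ), so the p-quantile of ln T is μ + z_p·σ.
ln(8.6) = 2.152 and ln(20) = 2.996; z_{0.05} = -1.645, z_{0.9} = 1.282.
σ = (2.996 − 2.152)/(1.282 − (-1.645)) = 0.288.
μ = 2.152 − (-1.645)·0.288 = 2.626.

μ ≈ 2.626, σ ≈ 0.288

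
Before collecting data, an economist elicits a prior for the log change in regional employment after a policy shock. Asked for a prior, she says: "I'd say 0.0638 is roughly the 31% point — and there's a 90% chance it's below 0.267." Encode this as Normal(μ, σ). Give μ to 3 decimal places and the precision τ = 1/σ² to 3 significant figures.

μ = 0.120, τ = 76.5

For Normal(μ,σ), the p-quantile is μ + z_p·σ. Here z_{0.31} = -0.4959, z_{0.9} = 1.282.
So 0.0638 = μ − 0.4959σ and 0.267 = μ + 1.282σ.
Subtracting: σ = (0.267 − 0.0638)/(1.282 − (-0.4959)) = 0.114.
Then μ = 0.0638 − (-0.4959)·0.114 = 0.120.
Precision τ = 1/σ² = 1/0.1143² = 76.5.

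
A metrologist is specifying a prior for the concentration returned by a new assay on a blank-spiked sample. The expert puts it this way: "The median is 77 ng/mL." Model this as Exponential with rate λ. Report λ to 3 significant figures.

λ ≈ 0.009

Exponential median = ln 2 / λ, so λ = ln 2 / 77.0 = 0.009.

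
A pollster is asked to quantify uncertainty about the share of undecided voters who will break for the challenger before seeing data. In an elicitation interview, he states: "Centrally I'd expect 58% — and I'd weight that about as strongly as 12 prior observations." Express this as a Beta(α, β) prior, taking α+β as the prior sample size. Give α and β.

Under the effective-sample-size interpretation, Beta(α, β) has prior mean α/(α+β) and prior sample size α+β.
So α+β = 12 and α/(α+β) = 0.58, giving α = 0.58·12 = 6.96 and β = 12 − 6.96 = 5.04.

α = 6.96, β = 5.04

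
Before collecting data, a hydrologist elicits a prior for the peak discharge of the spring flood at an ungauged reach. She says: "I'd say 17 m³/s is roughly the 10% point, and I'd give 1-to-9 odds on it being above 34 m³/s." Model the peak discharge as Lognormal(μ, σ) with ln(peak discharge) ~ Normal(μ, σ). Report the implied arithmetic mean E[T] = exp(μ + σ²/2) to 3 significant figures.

E[T] ≈ 24.9 m³/s

If T ~ Lognormal(μ,σ) then ln T ~ Normal(μ,σ), so the p-quantile of ln T is μ + z_p·σ.
ln(17) = 2.833 and ln(34) = 3.526; z_{0.1} = -1.282, z_{0.9} = 1.282.
σ = (3.526 − 2.833)/(1.282 − (-1.282)) = 0.270.
μ = 2.833 − (-1.282)·0.270 = 3.180.
E[T] = exp(μ + σ²/2) = exp(3.180 + 0.0366) = 24.9 m³/s.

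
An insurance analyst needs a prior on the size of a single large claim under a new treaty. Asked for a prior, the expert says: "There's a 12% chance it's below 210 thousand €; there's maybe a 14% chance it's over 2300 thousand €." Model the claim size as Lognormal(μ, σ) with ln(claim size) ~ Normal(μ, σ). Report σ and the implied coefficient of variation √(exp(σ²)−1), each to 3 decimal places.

σ ≈ 1.061, CV ≈ 1.444

If T ~ Lognormal(μ,σ) then ln T ~ Normal(μ,σ), so the p-quantile of ln T is μ + z_p·σ.
ln(210) = 5.347 and ln(2300) = 7.741; z_{0.12} = -1.175, z_{0.86} = 1.08.
σ = (7.741 − 5.347)/(1.08 − (-1.175)) = 1.061.
μ = 5.347 − (-1.175)·1.061 = 6.594.
CV = √(exp(σ²)−1) = √(exp(1.1264)−1) = 1.444.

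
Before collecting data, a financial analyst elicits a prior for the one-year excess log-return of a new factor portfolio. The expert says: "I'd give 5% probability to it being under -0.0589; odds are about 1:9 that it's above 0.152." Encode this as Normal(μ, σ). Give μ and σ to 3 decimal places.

μ = 0.060, σ = 0.072

For Normal(μ,σ), the p-quantile is μ + z_p·σ. Here z_{0.05} = -1.645, z_{0.9} = 1.282.
So -0.0589 = μ − 1.645σ and 0.152 = μ + 1.282σ.
Subtracting: σ = (0.152 − -0.0589)/(1.282 − (-1.645)) = 0.072.
Then μ = -0.0589 − (-1.645)·0.072 = 0.060.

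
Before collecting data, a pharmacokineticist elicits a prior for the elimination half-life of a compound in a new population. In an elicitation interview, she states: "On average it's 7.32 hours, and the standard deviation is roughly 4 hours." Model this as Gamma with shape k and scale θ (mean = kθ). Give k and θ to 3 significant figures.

k ≈ 3.35, θ ≈ 2.19

For Gamma(k, scale θ): mean = kθ, variance = kθ², so CV = 1/√k.
CV = SD/mean = 4/7.32 = 0.5464, hence k = 1/CV² = 3.35.
Then θ = mean/k = 7.32/3.35 = 2.19.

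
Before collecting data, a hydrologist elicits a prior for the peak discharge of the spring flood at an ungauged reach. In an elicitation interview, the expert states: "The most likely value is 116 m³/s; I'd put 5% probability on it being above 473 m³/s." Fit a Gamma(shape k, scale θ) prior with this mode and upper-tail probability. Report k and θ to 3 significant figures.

k ≈ 2.27, θ ≈ 91.4

Gamma(k,θ) with k>1 has mode (k−1)θ, so θ = 116/(k−1).
Need P(X < 473) = 0.95 with θ tied to k this way. Start at k = 2, θ = 116: P(X<473) ≈ 0.914.
Too low — raise k to concentrate. Iterating converges to k ≈ 2.27.
Then θ = 116/(2.27−1) ≈ 91.4.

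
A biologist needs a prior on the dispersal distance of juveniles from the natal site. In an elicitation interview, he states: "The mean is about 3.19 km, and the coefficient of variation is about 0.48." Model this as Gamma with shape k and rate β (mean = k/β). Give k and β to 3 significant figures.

For Gamma(k, rate β): mean = k/β, variance = k/β², so CV = 1/√k.
CV = 0.48, hence k = 1/CV² = 4.34.
Then β = k/mean = 4.34/3.19 = 1.36.

k ≈ 4.34, β ≈ 1.36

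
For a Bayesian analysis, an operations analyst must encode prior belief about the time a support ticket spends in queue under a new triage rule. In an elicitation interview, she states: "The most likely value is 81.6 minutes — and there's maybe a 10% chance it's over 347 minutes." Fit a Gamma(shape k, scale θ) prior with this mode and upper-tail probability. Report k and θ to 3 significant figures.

k ≈ 1.87, θ ≈ 94

Gamma(k,θ) with k>1 has mode (k−1)θ, so θ = 81.6/(k−1).
Need P(X < 347) = 0.9 with θ tied to k this way. Start at k = 2, θ = 81.6: P(X<347) ≈ 0.925.
Too high — lower k to spread out. Iterating converges to k ≈ 1.87.
Then θ = 81.6/(1.87−1) ≈ 94.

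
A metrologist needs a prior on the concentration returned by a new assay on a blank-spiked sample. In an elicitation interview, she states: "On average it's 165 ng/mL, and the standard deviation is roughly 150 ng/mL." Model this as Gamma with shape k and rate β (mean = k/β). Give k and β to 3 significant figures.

k ≈ 1.21, β ≈ 0.00733

For Gamma(k, rate β): mean = k/β, variance = k/β², so CV = 1/√k.
CV = SD/mean = 150/165 = 0.9091, hence k = 1/CV² = 1.21.
Then β = k/mean = 1.21/165 = 0.00733.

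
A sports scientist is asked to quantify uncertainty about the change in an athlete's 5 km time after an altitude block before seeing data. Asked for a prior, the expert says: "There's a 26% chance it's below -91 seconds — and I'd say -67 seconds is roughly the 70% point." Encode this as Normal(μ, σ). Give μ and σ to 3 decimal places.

μ = -77.778, σ = 20.552

For Normal(μ,σ), the p-quantile is μ + z_p·σ. Here z_{0.26} = -0.6433, z_{0.7} = 0.5244.
So -91 = μ − 0.6433σ and -67 = μ + 0.5244σ.
Subtracting: σ = (-67 − -91)/(0.5244 − (-0.6433)) = 20.552.
Then μ = -91 − (-0.6433)·20.552 = -77.778.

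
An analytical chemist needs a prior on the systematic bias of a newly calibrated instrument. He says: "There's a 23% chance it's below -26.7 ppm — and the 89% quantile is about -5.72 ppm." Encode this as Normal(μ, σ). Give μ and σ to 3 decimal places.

μ = -18.813, σ = 10.675

The p-quantile of Normal(μ,σ) is μ + z_p·σ, with z_{0.23} = -0.7388 and z_{0.89} = 1.227.
Eliminate σ: μ = (z₂·x₁ − z₁·x₂)/(z₂ − z₁) = (1.227·-26.7 − (-0.7388)·-5.72)/1.965 = -18.813.
Then σ = (x₂ − x₁)/(z₂ − z₁) = (-5.72 − -26.7)/1.965 = 10.675.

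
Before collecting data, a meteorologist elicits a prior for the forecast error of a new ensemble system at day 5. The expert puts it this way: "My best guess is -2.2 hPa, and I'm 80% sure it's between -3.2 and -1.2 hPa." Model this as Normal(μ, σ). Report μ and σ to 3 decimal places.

μ = -2.200, σ = 0.780

A symmetric 80% interval runs μ ± z·σ with z = 1.282.
Half-width = 1, so σ = 1/1.282 = 0.780.
μ is the stated best guess, -2.200.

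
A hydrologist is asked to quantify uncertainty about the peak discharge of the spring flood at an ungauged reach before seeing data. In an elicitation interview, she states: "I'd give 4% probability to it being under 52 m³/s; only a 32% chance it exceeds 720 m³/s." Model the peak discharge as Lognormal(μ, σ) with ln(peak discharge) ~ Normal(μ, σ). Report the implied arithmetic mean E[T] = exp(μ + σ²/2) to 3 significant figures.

E[T] ≈ 835 m³/s

If T ~ Lognormal(μ,σ) then ln T ~ Normal(μ,σ), so the p-quantile of ln T is μ + z_p·σ.
ln(52) = 3.951 and ln(720) = 6.579; z_{0.04} = -1.751, z_{0.68} = 0.4677.
σ = (6.579 − 3.951)/(0.4677 − (-1.751)) = 1.185.
μ = 3.951 − (-1.751)·1.185 = 6.025.
E[T] = exp(μ + σ²/2) = exp(6.025 + 0.7017) = 835 m³/s.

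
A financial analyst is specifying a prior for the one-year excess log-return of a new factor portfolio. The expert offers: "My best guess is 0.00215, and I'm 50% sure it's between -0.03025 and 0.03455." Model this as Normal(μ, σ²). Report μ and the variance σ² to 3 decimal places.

A symmetric 50% interval runs μ ± z·σ with z = 0.6745.
Half-width = 0.0324, so σ = 0.0324/0.6745 = 0.0480 and σ² = 0.002.
μ is the stated best guess, 0.002.

μ = 0.002, σ² = 0.002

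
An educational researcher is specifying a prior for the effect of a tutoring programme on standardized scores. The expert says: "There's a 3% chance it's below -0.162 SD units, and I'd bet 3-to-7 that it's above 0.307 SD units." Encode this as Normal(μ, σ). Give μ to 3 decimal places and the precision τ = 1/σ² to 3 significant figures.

The p-quantile of Normal(μ,σ) is μ + z_p·σ, with z_{0.03} = -1.881 and z_{0.7} = 0.5244.
Eliminate σ: μ = (z₂·x₁ − z₁·x₂)/(z₂ − z₁) = (0.5244·-0.162 − (-1.881)·0.307)/2.405 = 0.205.
Then σ = (x₂ − x₁)/(z₂ − z₁) = (0.307 − -0.162)/2.405 = 0.195.
Precision τ = 1/σ² = 1/0.195² = 26.3.

μ = 0.205, τ = 26.3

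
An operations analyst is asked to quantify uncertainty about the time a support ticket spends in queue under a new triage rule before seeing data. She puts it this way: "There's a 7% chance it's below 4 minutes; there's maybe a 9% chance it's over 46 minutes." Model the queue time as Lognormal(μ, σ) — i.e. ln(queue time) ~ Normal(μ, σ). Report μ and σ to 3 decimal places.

μ ≈ 2.666, σ ≈ 0.867

If T ~ Lognormal(μ,σ) then ln T ~ Normal(μ,σ), so the p-quantile of ln T is μ + z_p·σ.
ln(4) = 1.386 and ln(46) = 3.829; z_{0.07} = -1.476, z_{0.91} = 1.341.
σ = (3.829 − 1.386)/(1.341 − (-1.476)) = 0.867.
μ = 1.386 − (-1.476)·0.867 = 2.666.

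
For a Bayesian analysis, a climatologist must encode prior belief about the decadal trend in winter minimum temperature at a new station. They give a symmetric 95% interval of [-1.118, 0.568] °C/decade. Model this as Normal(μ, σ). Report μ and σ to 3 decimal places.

A symmetric 95% interval runs μ ± z·σ with z = 1.96.
Half-width = 0.843, so σ = 0.843/1.96 = 0.430.
μ is the interval midpoint, -0.275.

μ = -0.275, σ = 0.430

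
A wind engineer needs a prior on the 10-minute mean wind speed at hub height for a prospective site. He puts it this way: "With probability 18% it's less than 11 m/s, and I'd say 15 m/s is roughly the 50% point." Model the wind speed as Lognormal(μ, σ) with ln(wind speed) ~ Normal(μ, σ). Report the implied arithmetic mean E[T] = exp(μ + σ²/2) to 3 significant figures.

If T ~ Lognormal(μ,σ) then ln T ~ Normal(μ,σ), so the p-quantile of ln T is μ + z_p·σ.
ln(11) = 2.398 and ln(15) = 2.708; z_{0.18} = -0.9154, z_{0.5} = 0.
σ = (2.708 − 2.398)/(0 − (-0.9154)) = 0.339.
μ = 2.398 − (-0.9154)·0.339 = 2.708.
E[T] = exp(μ + σ²/2) = exp(2.708 + 0.0574) = 15.9 m/s.

E[T] ≈ 15.9 m/s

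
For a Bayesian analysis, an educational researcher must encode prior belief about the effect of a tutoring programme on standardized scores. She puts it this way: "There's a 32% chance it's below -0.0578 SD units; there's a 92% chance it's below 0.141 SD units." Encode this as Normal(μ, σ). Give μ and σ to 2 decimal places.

The p-quantile of Normal(μ,σ) is μ + z_p·σ, with z_{0.32} = -0.4677 and z_{0.92} = 1.405.
Eliminate σ: μ = (z₂·x₁ − z₁·x₂)/(z₂ − z₁) = (1.405·-0.0578 − (-0.4677)·0.141)/1.873 = -0.01.
Then σ = (x₂ − x₁)/(z₂ − z₁) = (0.141 − -0.0578)/1.873 = 0.11.

μ = -0.01, σ = 0.11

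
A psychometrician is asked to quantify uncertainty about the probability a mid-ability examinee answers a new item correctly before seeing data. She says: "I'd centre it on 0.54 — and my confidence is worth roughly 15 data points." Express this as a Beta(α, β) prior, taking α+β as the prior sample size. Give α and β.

Under the effective-sample-size interpretation, Beta(α, β) has prior mean α/(α+β) and prior sample size α+β.
So α+β = 15 and α/(α+β) = 0.54, giving α = 0.54·15 = 8.1 and β = 15 − 8.1 = 6.9.

α = 8.1, β = 6.9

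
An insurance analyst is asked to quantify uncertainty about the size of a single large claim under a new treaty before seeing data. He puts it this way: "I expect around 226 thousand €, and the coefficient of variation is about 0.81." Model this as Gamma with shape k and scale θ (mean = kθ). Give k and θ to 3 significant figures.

k ≈ 1.52, θ ≈ 148

For Gamma(k, scale θ): mean = kθ, variance = kθ², so CV = 1/√k.
CV = 0.81, hence k = 1/CV² = 1.52.
Then θ = mean/k = 226/1.52 = 148.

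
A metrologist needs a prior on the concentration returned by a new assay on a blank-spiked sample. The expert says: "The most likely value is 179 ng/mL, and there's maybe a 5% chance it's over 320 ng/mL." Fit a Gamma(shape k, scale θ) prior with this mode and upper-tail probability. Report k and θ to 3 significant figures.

Gamma(k,θ) with k>1 has mode (k−1)θ, so θ = 179/(k−1).
Need P(X < 320) = 0.95 with θ tied to k this way. Start at k = 2, θ = 179: P(X<320) ≈ 0.533.
Too low — raise k to concentrate. Iterating converges to k ≈ 9.26.
Then θ = 179/(9.26−1) ≈ 21.7.

k ≈ 9.26, θ ≈ 21.7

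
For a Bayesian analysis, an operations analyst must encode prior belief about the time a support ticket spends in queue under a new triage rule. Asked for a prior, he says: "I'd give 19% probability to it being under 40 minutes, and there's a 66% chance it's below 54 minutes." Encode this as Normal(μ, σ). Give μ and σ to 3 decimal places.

μ = 49.525, σ = 10.850

The p-quantile of Normal(μ,σ) is μ + z_p·σ, with z_{0.19} = -0.8779 and z_{0.66} = 0.4125.
Eliminate σ: μ = (z₂·x₁ − z₁·x₂)/(z₂ − z₁) = (0.4125·40 − (-0.8779)·54)/1.29 = 49.525.
Then σ = (x₂ − x₁)/(z₂ − z₁) = (54 − 40)/1.29 = 10.850.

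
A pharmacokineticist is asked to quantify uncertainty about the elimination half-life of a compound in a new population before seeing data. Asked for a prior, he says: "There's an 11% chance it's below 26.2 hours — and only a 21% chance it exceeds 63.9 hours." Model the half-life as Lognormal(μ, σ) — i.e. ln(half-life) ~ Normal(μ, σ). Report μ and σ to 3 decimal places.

If T ~ Lognormal(μ,σ) then ln T ~ Normal(μ,σ), so the p-quantile of ln T is μ + z_p·σ.
ln(26.2) = 3.266 and ln(63.9) = 4.157; z_{0.11} = -1.227, z_{0.79} = 0.8064.
σ = (4.157 − 3.266)/(0.8064 − (-1.227)) = 0.439.
μ = 3.266 − (-1.227)·0.439 = 3.804.

μ ≈ 3.804, σ ≈ 0.439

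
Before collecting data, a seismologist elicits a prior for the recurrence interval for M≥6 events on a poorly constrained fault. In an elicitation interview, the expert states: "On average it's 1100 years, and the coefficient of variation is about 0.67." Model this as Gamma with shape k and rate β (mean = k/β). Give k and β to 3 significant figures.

k ≈ 2.23, β ≈ 0.00203

For Gamma(k, rate β): mean = k/β, variance = k/β², so CV = 1/√k.
CV = 0.67, hence k = 1/CV² = 2.23.
Then β = k/mean = 2.23/1100 = 0.00203.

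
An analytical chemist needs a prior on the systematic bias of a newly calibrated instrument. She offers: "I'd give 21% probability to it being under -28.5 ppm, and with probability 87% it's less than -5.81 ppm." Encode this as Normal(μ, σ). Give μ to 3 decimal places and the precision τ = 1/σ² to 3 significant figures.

μ = -19.033, τ = 0.00726

The p-quantile of Normal(μ,σ) is μ + z_p·σ, with z_{0.21} = -0.8064 and z_{0.87} = 1.126.
Eliminate σ: μ = (z₂·x₁ − z₁·x₂)/(z₂ − z₁) = (1.126·-28.5 − (-0.8064)·-5.81)/1.933 = -19.033.
Then σ = (x₂ − x₁)/(z₂ − z₁) = (-5.81 − -28.5)/1.933 = 11.739.
Precision τ = 1/σ² = 1/11.74² = 0.00726.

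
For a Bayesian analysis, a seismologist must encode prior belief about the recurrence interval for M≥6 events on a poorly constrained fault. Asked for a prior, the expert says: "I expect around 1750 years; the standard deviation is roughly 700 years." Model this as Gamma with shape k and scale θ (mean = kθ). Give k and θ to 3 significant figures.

k ≈ 6.25, θ ≈ 280

For Gamma(k, scale θ): mean = kθ, variance = kθ², so CV = 1/√k.
CV = SD/mean = 700/1750 = 0.4, hence k = 1/CV² = 6.25.
Then θ = mean/k = 1750/6.25 = 280.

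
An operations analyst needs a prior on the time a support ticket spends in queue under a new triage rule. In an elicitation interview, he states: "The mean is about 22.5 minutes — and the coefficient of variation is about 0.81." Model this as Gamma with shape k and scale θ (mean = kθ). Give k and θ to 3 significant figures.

k ≈ 1.52, θ ≈ 14.8

For Gamma(k, scale θ): mean = kθ, variance = kθ², so CV = 1/√k.
CV = 0.81, hence k = 1/CV² = 1.52.
Then θ = mean/k = 22.5/1.52 = 14.8.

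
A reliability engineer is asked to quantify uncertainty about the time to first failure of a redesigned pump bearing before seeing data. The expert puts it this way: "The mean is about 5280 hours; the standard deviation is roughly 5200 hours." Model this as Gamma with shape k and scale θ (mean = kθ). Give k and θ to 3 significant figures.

k ≈ 1.03, θ ≈ 5120

For Gamma(k, scale θ): mean = kθ, variance = kθ², so CV = 1/√k.
CV = SD/mean = 5200/5280 = 0.9848, hence k = 1/CV² = 1.03.
Then θ = mean/k = 5280/1.03 = 5120.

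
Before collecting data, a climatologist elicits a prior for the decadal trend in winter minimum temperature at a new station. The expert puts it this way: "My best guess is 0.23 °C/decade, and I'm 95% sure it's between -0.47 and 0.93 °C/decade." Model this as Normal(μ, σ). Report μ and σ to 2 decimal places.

μ = 0.23, σ = 0.36

A symmetric 95% interval runs μ ± z·σ with z = 1.96.
Half-width = 0.7, so σ = 0.7/1.96 = 0.36.
μ is the stated best guess, 0.23.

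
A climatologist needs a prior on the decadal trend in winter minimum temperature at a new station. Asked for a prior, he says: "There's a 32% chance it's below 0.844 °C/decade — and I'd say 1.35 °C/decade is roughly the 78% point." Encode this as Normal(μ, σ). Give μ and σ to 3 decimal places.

For Normal(μ,σ), the p-quantile is μ + z_p·σ. Here z_{0.32} = -0.4677, z_{0.78} = 0.7722.
So 0.844 = μ − 0.4677σ and 1.35 = μ + 0.7722σ.
Subtracting: σ = (1.35 − 0.844)/(0.7722 − (-0.4677)) = 0.408.
Then μ = 0.844 − (-0.4677)·0.408 = 1.035.

μ = 1.035, σ = 0.408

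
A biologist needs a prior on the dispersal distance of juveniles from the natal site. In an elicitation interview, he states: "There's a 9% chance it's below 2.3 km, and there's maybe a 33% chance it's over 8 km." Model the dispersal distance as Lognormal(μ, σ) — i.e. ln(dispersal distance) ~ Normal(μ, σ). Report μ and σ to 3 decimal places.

μ ≈ 1.771, σ ≈ 0.700

If T ~ Lognormal(μ,σ) then ln T ~ Normal(μ,σ), so the p-quantile of ln T is μ + z_p·σ.
ln(2.3) = 0.8329 and ln(8) = 2.079; z_{0.09} = -1.341, z_{0.67} = 0.4399.
σ = (2.079 − 0.8329)/(0.4399 − (-1.341)) = 0.700.
μ = 0.8329 − (-1.341)·0.700 = 1.771.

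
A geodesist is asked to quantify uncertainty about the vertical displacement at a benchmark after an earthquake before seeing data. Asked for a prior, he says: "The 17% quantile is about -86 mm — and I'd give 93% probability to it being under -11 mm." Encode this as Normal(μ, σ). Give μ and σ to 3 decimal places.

μ = -56.550, σ = 30.865

The p-quantile of Normal(μ,σ) is μ + z_p·σ, with z_{0.17} = -0.9542 and z_{0.93} = 1.476.
Eliminate σ: μ = (z₂·x₁ − z₁·x₂)/(z₂ − z₁) = (1.476·-86 − (-0.9542)·-11)/2.43 = -56.550.
Then σ = (x₂ − x₁)/(z₂ − z₁) = (-11 − -86)/2.43 = 30.865.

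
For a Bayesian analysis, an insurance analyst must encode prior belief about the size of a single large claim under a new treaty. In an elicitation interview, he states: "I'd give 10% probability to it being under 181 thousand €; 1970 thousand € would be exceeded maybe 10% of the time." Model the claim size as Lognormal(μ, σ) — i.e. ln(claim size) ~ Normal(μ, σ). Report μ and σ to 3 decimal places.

μ ≈ 6.392, σ ≈ 0.931

If T ~ Lognormal(μ,σ) then ln T ~ Normal(μ,σ), so the p-quantile of ln T is μ + z_p·σ.
ln(181) = 5.198 and ln(1970) = 7.586; z_{0.1} = -1.282, z_{0.9} = 1.282.
σ = (7.586 − 5.198)/(1.282 − (-1.282)) = 0.931.
μ = 5.198 − (-1.282)·0.931 = 6.392.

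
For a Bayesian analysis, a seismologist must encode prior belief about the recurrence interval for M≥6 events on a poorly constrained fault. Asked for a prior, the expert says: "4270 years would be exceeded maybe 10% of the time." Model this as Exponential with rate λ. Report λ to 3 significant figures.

P(T > 4270.0) = e^(−λ·4270.0) = 0.1, so λ = −ln(0.1)/4270.0 = 0.000539.

λ ≈ 0.000539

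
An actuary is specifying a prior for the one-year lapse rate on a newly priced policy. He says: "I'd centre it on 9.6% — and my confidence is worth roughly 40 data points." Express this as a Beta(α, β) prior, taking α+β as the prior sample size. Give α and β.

Under the effective-sample-size interpretation, Beta(α, β) has prior mean α/(α+β) and prior sample size α+β.
So α+β = 40 and α/(α+β) = 0.096, giving α = 0.096·40 = 3.84 and β = 40 − 3.84 = 36.16.

α = 3.84, β = 36.16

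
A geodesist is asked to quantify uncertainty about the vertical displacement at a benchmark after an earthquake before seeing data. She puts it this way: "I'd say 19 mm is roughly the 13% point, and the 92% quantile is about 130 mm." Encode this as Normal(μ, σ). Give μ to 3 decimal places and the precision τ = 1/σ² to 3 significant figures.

μ = 68.390, τ = 0.00052

The p-quantile of Normal(μ,σ) is μ + z_p·σ, with z_{0.13} = -1.126 and z_{0.92} = 1.405.
Eliminate σ: μ = (z₂·x₁ − z₁·x₂)/(z₂ − z₁) = (1.405·19 − (-1.126)·130)/2.531 = 68.390.
Then σ = (x₂ − x₁)/(z₂ − z₁) = (130 − 19)/2.531 = 43.848.
Precision τ = 1/σ² = 1/43.85² = 0.00052.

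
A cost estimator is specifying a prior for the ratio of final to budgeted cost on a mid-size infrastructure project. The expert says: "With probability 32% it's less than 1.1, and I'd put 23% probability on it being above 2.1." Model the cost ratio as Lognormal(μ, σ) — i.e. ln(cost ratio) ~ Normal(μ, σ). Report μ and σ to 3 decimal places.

If T ~ Lognormal(μ,σ) then ln T ~ Normal(μ,σ), so the p-quantile of ln T is μ + z_p·σ.
ln(1.1) = 0.09531 and ln(2.1) = 0.7419; z_{0.32} = -0.4677, z_{0.77} = 0.7388.
σ = (0.7419 − 0.09531)/(0.7388 − (-0.4677)) = 0.536.
μ = 0.09531 − (-0.4677)·0.536 = 0.346.

μ ≈ 0.346, σ ≈ 0.536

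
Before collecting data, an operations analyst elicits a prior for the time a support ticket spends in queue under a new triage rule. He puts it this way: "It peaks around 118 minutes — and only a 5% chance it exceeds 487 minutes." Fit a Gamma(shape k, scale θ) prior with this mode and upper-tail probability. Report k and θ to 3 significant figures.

Gamma(k,θ) with k>1 has mode (k−1)θ, so θ = 118/(k−1).
Need P(X < 487) = 0.95 with θ tied to k this way. Start at k = 2, θ = 118: P(X<487) ≈ 0.917.
Too low — raise k to concentrate. Iterating converges to k ≈ 2.24.
Then θ = 118/(2.24−1) ≈ 94.8.

k ≈ 2.24, θ ≈ 94.8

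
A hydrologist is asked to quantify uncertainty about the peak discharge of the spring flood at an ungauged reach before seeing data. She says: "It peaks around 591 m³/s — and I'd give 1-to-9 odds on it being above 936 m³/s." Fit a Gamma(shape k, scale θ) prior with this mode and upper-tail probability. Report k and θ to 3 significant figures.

k ≈ 9.87, θ ≈ 66.6

Gamma(k,θ) with k>1 has mode (k−1)θ, so θ = 591/(k−1).
Need P(X < 936) = 0.9 with θ tied to k this way. Start at k = 2, θ = 591: P(X<936) ≈ 0.470.
Too low — raise k to concentrate. Iterating converges to k ≈ 9.87.
Then θ = 591/(9.87−1) ≈ 66.6.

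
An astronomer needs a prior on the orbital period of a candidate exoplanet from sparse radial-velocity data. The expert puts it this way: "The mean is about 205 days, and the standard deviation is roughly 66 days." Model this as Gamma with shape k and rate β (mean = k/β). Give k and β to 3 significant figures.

For Gamma(k, rate β): mean = k/β, variance = k/β², so CV = 1/√k.
CV = SD/mean = 66/205 = 0.322, hence k = 1/CV² = 9.65.
Then β = k/mean = 9.65/205 = 0.0471.

k ≈ 9.65, β ≈ 0.0471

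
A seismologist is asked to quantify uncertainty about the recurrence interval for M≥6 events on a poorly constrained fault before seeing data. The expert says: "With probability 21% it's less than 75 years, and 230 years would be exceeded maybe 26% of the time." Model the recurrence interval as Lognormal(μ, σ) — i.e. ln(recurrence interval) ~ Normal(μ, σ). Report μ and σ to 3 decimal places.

If T ~ Lognormal(μ,σ) then ln T ~ Normal(μ,σ), so the p-quantile of ln T is μ + z_p·σ.
ln(75) = 4.317 and ln(230) = 5.438; z_{0.21} = -0.8064, z_{0.74} = 0.6433.
σ = (5.438 − 4.317)/(0.6433 − (-0.8064)) = 0.773.
μ = 4.317 − (-0.8064)·0.773 = 4.941.

μ ≈ 4.941, σ ≈ 0.773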